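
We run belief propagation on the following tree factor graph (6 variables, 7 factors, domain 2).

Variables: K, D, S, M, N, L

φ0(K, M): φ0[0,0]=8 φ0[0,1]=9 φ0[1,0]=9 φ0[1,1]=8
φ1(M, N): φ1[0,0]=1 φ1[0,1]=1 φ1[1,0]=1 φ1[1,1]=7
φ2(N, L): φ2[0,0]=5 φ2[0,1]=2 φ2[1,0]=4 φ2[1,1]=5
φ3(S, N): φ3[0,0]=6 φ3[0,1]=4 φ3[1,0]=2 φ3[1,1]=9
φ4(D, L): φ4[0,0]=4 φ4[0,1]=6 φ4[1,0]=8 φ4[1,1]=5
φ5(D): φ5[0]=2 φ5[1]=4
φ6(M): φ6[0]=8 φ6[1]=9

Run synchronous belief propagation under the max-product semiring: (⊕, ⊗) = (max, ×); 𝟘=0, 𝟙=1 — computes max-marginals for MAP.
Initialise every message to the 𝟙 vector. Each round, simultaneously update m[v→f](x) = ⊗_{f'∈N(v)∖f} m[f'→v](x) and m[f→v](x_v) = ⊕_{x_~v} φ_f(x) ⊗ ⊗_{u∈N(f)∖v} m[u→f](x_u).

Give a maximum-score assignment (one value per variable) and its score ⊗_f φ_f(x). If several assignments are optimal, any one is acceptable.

init: all messages = 𝟙 over 2 values
r1 m[φ0→K] = [9, 9]
r1 m[φ0→M] = [9, 9]
r1 m[φ1→M] = [1, 7]
r1 m[φ1→N] = [1, 7]
r1 m[φ2→N] = [5, 5]
r1 m[φ2→L] = [5, 5]
r1 m[φ3→S] = [6, 9]
r1 m[φ3→N] = [6, 9]
r1 m[φ4→D] = [6, 8]
r1 m[φ4→L] = [8, 6]
r1 m[φ5→D] = [2, 4]
r1 m[φ6→M] = [8, 9]
r1 m[K→φ0] = [1, 1]
r1 m[D→φ4] = [1, 1]
r1 m[D→φ5] = [1, 1]
r1 m[S→φ3] = [1, 1]
r1 m[M→φ0] = [1, 1]
r1 m[M→φ1] = [1, 1]
r1 m[M→φ6] = [1, 1]
r1 m[N→φ1] = [1, 1]
r1 m[N→φ2] = [1, 1]
r1 m[N→φ3] = [1, 1]
r1 m[L→φ2] = [1, 1]
r1 m[L→φ4] = [1, 1]
r2 m[φ0→K] = [9, 9]
r2 m[φ0→M] = [9, 9]
r2 m[φ1→M] = [1, 7]
r2 m[φ1→N] = [1, 7]
r2 m[φ2→N] = [5, 5]
r2 m[φ2→L] = [5, 5]
r2 m[φ3→S] = [6, 9]
r2 m[φ3→N] = [6, 9]
r2 m[φ4→D] = [6, 8]
r2 m[φ4→L] = [8, 6]
r2 m[φ5→D] = [2, 4]
r2 m[φ6→M] = [8, 9]
r2 m[K→φ0] = [1, 1]
r2 m[D→φ4] = [2, 4]
r2 m[D→φ5] = [6, 8]
r2 m[S→φ3] = [1, 1]
r2 m[M→φ0] = [8, 63]
r2 m[M→φ1] = [72, 81]
r2 m[M→φ6] = [9, 63]
r2 m[N→φ1] = [30, 45]
r2 m[N→φ2] = [6, 63]
r2 m[N→φ3] = [5, 35]
r2 m[L→φ2] = [8, 6]
r2 m[L→φ4] = [5, 5]
r3 m[φ0→K] = [567, 504]
r3 m[φ0→M] = [9, 9]
r3 m[φ1→M] = [45, 315]
r3 m[φ1→N] = [81, 567]
r3 m[φ2→N] = [40, 32]
r3 m[φ2→L] = [252, 315]
r3 m[φ3→S] = [140, 315]
r3 m[φ3→N] = [6, 9]
r3 m[φ4→D] = [30, 40]
r3 m[φ4→L] = [32, 20]
r3 m[φ5→D] = [2, 4]
r3 m[φ6→M] = [8, 9]
r3 m[K→φ0] = [1, 1]
r3 m[D→φ4] = [2, 4]
r3 m[D→φ5] = [6, 8]
r3 m[S→φ3] = [1, 1]
r3 m[M→φ0] = [8, 63]
r3 m[M→φ1] = [72, 81]
r3 m[M→φ6] = [9, 63]
r3 m[N→φ1] = [30, 45]
r3 m[N→φ2] = [6, 63]
r3 m[N→φ3] = [5, 35]
r3 m[L→φ2] = [8, 6]
r3 m[L→φ4] = [5, 5]
r4 m[φ0→K] = [567, 504]
r4 m[φ0→M] = [9, 9]
r4 m[φ1→M] = [45, 315]
r4 m[φ1→N] = [81, 567]
r4 m[φ2→N] = [40, 32]
r4 m[φ2→L] = [252, 315]
r4 m[φ3→S] = [140, 315]
r4 m[φ3→N] = [6, 9]
r4 m[φ4→D] = [30, 40]
r4 m[φ4→L] = [32, 20]
r4 m[φ5→D] = [2, 4]
r4 m[φ6→M] = [8, 9]
r4 m[K→φ0] = [1, 1]
r4 m[D→φ4] = [2, 4]
r4 m[D→φ5] = [30, 40]
r4 m[S→φ3] = [1, 1]
r4 m[M→φ0] = [360, 2835]
r4 m[M→φ1] = [72, 81]
r4 m[M→φ6] = [405, 2835]
r4 m[N→φ1] = [240, 288]
r4 m[N→φ2] = [486, 5103]
r4 m[N→φ3] = [3240, 18144]
r4 m[L→φ2] = [32, 20]
r4 m[L→φ4] = [252, 315]
r5 m[φ0→K] = [25515, 22680]
r5 m[φ0→M] = [9, 9]
r5 m[φ1→M] = [288, 2016]
r5 m[φ1→N] = [81, 567]
r5 m[φ2→N] = [160, 128]
r5 m[φ2→L] = [20412, 25515]
r5 m[φ3→S] = [72576, 163296]
r5 m[φ3→N] = [6, 9]
r5 m[φ4→D] = [1890, 2016]
r5 m[φ4→L] = [32, 20]
r5 m[φ5→D] = [2, 4]
r5 m[φ6→M] = [8, 9]
r5 m[K→φ0] = [1, 1]
r5 m[D→φ4] = [2, 4]
r5 m[D→φ5] = [30, 40]
r5 m[S→φ3] = [1, 1]
r5 m[M→φ0] = [360, 2835]
r5 m[M→φ1] = [72, 81]
r5 m[M→φ6] = [405, 2835]
r5 m[N→φ1] = [240, 288]
r5 m[N→φ2] = [486, 5103]
r5 m[N→φ3] = [3240, 18144]
r5 m[L→φ2] = [32, 20]
r5 m[L→φ4] = [252, 315]
r6 m[φ0→K] = [25515, 22680]
r6 m[φ0→M] = [9, 9]
r6 m[φ1→M] = [288, 2016]
r6 m[φ1→N] = [81, 567]
r6 m[φ2→N] = [160, 128]
r6 m[φ2→L] = [20412, 25515]
r6 m[φ3→S] = [72576, 163296]
r6 m[φ3→N] = [6, 9]
r6 m[φ4→D] = [1890, 2016]
r6 m[φ4→L] = [32, 20]
r6 m[φ5→D] = [2, 4]
r6 m[φ6→M] = [8, 9]
r6 m[K→φ0] = [1, 1]
r6 m[D→φ4] = [2, 4]
r6 m[D→φ5] = [1890, 2016]
r6 m[S→φ3] = [1, 1]
r6 m[M→φ0] = [2304, 18144]
r6 m[M→φ1] = [72, 81]
r6 m[M→φ6] = [2592, 18144]
r6 m[N→φ1] = [960, 1152]
r6 m[N→φ2] = [486, 5103]
r6 m[N→φ3] = [12960, 72576]
r6 m[L→φ2] = [32, 20]
r6 m[L→φ4] = [20412, 25515]
r7 m[φ0→K] = [163296, 145152]
r7 m[φ0→M] = [9, 9]
r7 m[φ1→M] = [1152, 8064]
r7 m[φ1→N] = [81, 567]
r7 m[φ2→N] = [160, 128]
r7 m[φ2→L] = [20412, 25515]
r7 m[φ3→S] = [290304, 653184]
r7 m[φ3→N] = [6, 9]
r7 m[φ4→D] = [153090, 163296]
r7 m[φ4→L] = [32, 20]
r7 m[φ5→D] = [2, 4]
r7 m[φ6→M] = [8, 9]
r7 m[K→φ0] = [1, 1]
r7 m[D→φ4] = [2, 4]
r7 m[D→φ5] = [1890, 2016]
r7 m[S→φ3] = [1, 1]
r7 m[M→φ0] = [2304, 18144]
r7 m[M→φ1] = [72, 81]
r7 m[M→φ6] = [2592, 18144]
r7 m[N→φ1] = [960, 1152]
r7 m[N→φ2] = [486, 5103]
r7 m[N→φ3] = [12960, 72576]
r7 m[L→φ2] = [32, 20]
r7 m[L→φ4] = [20412, 25515]
r8 m[φ0→K] = [163296, 145152]
r8 m[φ0→M] = [9, 9]
r8 m[φ1→M] = [1152, 8064]
r8 m[φ1→N] = [81, 567]
r8 m[φ2→N] = [160, 128]
r8 m[φ2→L] = [20412, 25515]
r8 m[φ3→S] = [290304, 653184]
r8 m[φ3→N] = [6, 9]
r8 m[φ4→D] = [153090, 163296]
r8 m[φ4→L] = [32, 20]
r8 m[φ5→D] = [2, 4]
r8 m[φ6→M] = [8, 9]
r8 m[K→φ0] = [1, 1]
r8 m[D→φ4] = [2, 4]
r8 m[D→φ5] = [153090, 163296]
r8 m[S→φ3] = [1, 1]
r8 m[M→φ0] = [9216, 72576]
r8 m[M→φ1] = [72, 81]
r8 m[M→φ6] = [10368, 72576]
r8 m[N→φ1] = [960, 1152]
r8 m[N→φ2] = [486, 5103]
r8 m[N→φ3] = [12960, 72576]
r8 m[L→φ2] = [32, 20]
r8 m[L→φ4] = [20412, 25515]
r9 m[φ0→K] = [653184, 580608]
r9 m[φ0→M] = [9, 9]
r9 m[φ1→M] = [1152, 8064]
r9 m[φ1→N] = [81, 567]
r9 m[φ2→N] = [160, 128]
r9 m[φ2→L] = [20412, 25515]
r9 m[φ3→S] = [290304, 653184]
r9 m[φ3→N] = [6, 9]
r9 m[φ4→D] = [153090, 163296]
r9 m[φ4→L] = [32, 20]
r9 m[φ5→D] = [2, 4]
r9 m[φ6→M] = [8, 9]
r9 m[K→φ0] = [1, 1]
r9 m[D→φ4] = [2, 4]
r9 m[D→φ5] = [153090, 163296]
r9 m[S→φ3] = [1, 1]
r9 m[M→φ0] = [9216, 72576]
r9 m[M→φ1] = [72, 81]
r9 m[M→φ6] = [10368, 72576]
r9 m[N→φ1] = [960, 1152]
r9 m[N→φ2] = [486, 5103]
r9 m[N→φ3] = [12960, 72576]
r9 m[L→φ2] = [32, 20]
r9 m[L→φ4] = [20412, 25515]
r10 m[φ0→K] = [653184, 580608]
r10 m[φ0→M] = [9, 9]
r10 m[φ1→M] = [1152, 8064]
r10 m[φ1→N] = [81, 567]
r10 m[φ2→N] = [160, 128]
r10 m[φ2→L] = [20412, 25515]
r10 m[φ3→S] = [290304, 653184]
r10 m[φ3→N] = [6, 9]
r10 m[φ4→D] = [153090, 163296]
r10 m[φ4→L] = [32, 20]
r10 m[φ5→D] = [2, 4]
r10 m[φ6→M] = [8, 9]
r10 m[K→φ0] = [1, 1]
r10 m[D→φ4] = [2, 4]
r10 m[D→φ5] = [153090, 163296]
r10 m[S→φ3] = [1, 1]
r10 m[M→φ0] = [9216, 72576]
r10 m[M→φ1] = [72, 81]
r10 m[M→φ6] = [10368, 72576]
r10 m[N→φ1] = [960, 1152]
r10 m[N→φ2] = [486, 5103]
r10 m[N→φ3] = [12960, 72576]
r10 m[L→φ2] = [32, 20]
r10 m[L→φ4] = [20412, 25515]
fixed point reached at round 10
traceback from K: (K=0, D=1, S=1, M=1, N=1, L=0), score=653184

assignment: (K=0, D=1, S=1, M=1, N=1, L=0); score = 653184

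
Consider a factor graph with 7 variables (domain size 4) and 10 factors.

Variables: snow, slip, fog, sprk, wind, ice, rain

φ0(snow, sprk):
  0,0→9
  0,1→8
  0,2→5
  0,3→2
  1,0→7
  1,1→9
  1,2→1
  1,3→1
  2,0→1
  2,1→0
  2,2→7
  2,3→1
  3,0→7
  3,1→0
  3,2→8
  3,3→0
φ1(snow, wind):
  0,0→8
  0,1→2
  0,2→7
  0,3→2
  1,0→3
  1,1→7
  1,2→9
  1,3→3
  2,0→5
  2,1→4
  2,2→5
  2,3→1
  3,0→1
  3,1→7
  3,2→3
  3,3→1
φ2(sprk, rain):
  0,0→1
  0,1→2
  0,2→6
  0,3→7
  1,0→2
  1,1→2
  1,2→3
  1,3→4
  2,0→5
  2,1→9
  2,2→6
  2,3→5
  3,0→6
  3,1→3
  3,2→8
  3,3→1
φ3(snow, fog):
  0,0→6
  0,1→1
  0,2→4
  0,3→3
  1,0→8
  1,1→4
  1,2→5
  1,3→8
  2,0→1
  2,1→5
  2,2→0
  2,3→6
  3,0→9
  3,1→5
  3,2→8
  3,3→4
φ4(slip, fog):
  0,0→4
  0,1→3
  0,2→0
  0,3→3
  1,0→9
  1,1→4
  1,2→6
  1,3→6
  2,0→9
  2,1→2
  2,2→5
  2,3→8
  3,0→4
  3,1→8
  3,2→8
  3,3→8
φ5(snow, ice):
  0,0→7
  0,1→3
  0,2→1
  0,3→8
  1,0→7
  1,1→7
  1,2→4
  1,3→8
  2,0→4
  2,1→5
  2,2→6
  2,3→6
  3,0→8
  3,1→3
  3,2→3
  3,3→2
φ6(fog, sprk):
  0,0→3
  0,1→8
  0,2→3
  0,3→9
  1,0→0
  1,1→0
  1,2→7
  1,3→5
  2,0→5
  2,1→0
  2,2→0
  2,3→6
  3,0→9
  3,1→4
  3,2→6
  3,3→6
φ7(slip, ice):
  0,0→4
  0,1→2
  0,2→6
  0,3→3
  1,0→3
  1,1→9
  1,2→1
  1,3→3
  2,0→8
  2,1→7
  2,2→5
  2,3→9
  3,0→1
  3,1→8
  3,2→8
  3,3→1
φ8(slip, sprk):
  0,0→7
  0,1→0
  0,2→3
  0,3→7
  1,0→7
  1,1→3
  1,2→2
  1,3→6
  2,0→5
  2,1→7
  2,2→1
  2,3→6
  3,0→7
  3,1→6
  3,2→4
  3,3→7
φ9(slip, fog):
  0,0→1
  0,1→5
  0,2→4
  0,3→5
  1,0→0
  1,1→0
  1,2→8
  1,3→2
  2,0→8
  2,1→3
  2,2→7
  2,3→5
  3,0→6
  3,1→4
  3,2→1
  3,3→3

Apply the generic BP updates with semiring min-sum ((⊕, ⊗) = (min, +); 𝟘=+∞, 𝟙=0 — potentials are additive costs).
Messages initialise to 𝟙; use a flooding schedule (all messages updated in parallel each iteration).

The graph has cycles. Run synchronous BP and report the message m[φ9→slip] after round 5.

init: all messages = 𝟙 over 4 values
r1 m[φ0→snow] = [2, 1, 0, 0]
r1 m[φ0→sprk] = [1, 0, 1, 0]
r1 m[φ1→snow] = [2, 3, 1, 1]
r1 m[φ1→wind] = [1, 2, 3, 1]
r1 m[φ2→sprk] = [1, 2, 5, 1]
r1 m[φ2→rain] = [1, 2, 3, 1]
r1 m[φ3→snow] = [1, 4, 0, 4]
r1 m[φ3→fog] = [1, 1, 0, 3]
r1 m[φ4→slip] = [0, 4, 2, 4]
r1 m[φ4→fog] = [4, 2, 0, 3]
r1 m[φ5→snow] = [1, 4, 4, 2]
r1 m[φ5→ice] = [4, 3, 1, 2]
r1 m[φ6→fog] = [3, 0, 0, 4]
r1 m[φ6→sprk] = [0, 0, 0, 5]
r1 m[φ7→slip] = [2, 1, 5, 1]
r1 m[φ7→ice] = [1, 2, 1, 1]
r1 m[φ8→slip] = [0, 2, 1, 4]
r1 m[φ8→sprk] = [5, 0, 1, 6]
r1 m[φ9→slip] = [1, 0, 3, 1]
r1 m[φ9→fog] = [0, 0, 1, 2]
r1 m[snow→φ0] = [0, 0, 0, 0]
r1 m[snow→φ1] = [0, 0, 0, 0]
r1 m[snow→φ3] = [0, 0, 0, 0]
r1 m[snow→φ5] = [0, 0, 0, 0]
r1 m[slip→φ4] = [0, 0, 0, 0]
r1 m[slip→φ7] = [0, 0, 0, 0]
r1 m[slip→φ8] = [0, 0, 0, 0]
r1 m[slip→φ9] = [0, 0, 0, 0]
r1 m[fog→φ3] = [0, 0, 0, 0]
r1 m[fog→φ4] = [0, 0, 0, 0]
r1 m[fog→φ6] = [0, 0, 0, 0]
r1 m[fog→φ9] = [0, 0, 0, 0]
r1 m[sprk→φ0] = [0, 0, 0, 0]
r1 m[sprk→φ2] = [0, 0, 0, 0]
r1 m[sprk→φ6] = [0, 0, 0, 0]
r1 m[sprk→φ8] = [0, 0, 0, 0]
r1 m[wind→φ1] = [0, 0, 0, 0]
r1 m[ice→φ5] = [0, 0, 0, 0]
r1 m[ice→φ7] = [0, 0, 0, 0]
r1 m[rain→φ2] = [0, 0, 0, 0]
r2 m[φ0→snow] = [2, 1, 0, 0]
r2 m[φ0→sprk] = [1, 0, 1, 0]
r2 m[φ1→snow] = [2, 3, 1, 1]
r2 m[φ1→wind] = [1, 2, 3, 1]
r2 m[φ2→sprk] = [1, 2, 5, 1]
r2 m[φ2→rain] = [1, 2, 3, 1]
r2 m[φ3→snow] = [1, 4, 0, 4]
r2 m[φ3→fog] = [1, 1, 0, 3]
r2 m[φ4→slip] = [0, 4, 2, 4]
r2 m[φ4→fog] = [4, 2, 0, 3]
r2 m[φ5→snow] = [1, 4, 4, 2]
r2 m[φ5→ice] = [4, 3, 1, 2]
r2 m[φ6→fog] = [3, 0, 0, 4]
r2 m[φ6→sprk] = [0, 0, 0, 5]
r2 m[φ7→slip] = [2, 1, 5, 1]
r2 m[φ7→ice] = [1, 2, 1, 1]
r2 m[φ8→slip] = [0, 2, 1, 4]
r2 m[φ8→sprk] = [5, 0, 1, 6]
r2 m[φ9→slip] = [1, 0, 3, 1]
r2 m[φ9→fog] = [0, 0, 1, 2]
r2 m[snow→φ0] = [4, 11, 5, 7]
r2 m[snow→φ1] = [4, 9, 4, 6]
r2 m[snow→φ3] = [5, 8, 5, 3]
r2 m[snow→φ5] = [5, 8, 1, 5]
r2 m[slip→φ4] = [3, 3, 9, 6]
r2 m[slip→φ7] = [1, 6, 6, 9]
r2 m[slip→φ8] = [3, 5, 10, 6]
r2 m[slip→φ9] = [2, 7, 8, 9]
r2 m[fog→φ3] = [7, 2, 1, 9]
r2 m[fog→φ4] = [4, 1, 1, 9]
r2 m[fog→φ6] = [5, 3, 1, 8]
r2 m[fog→φ9] = [8, 3, 0, 10]
r2 m[sprk→φ0] = [6, 2, 6, 12]
r2 m[sprk→φ2] = [6, 0, 2, 11]
r2 m[sprk→φ6] = [7, 2, 7, 7]
r2 m[sprk→φ8] = [2, 2, 6, 6]
r2 m[wind→φ1] = [0, 0, 0, 0]
r2 m[ice→φ5] = [1, 2, 1, 1]
r2 m[ice→φ7] = [4, 3, 1, 2]
r2 m[rain→φ2] = [0, 0, 0, 0]
r3 m[φ0→snow] = [10, 7, 2, 2]
r3 m[φ0→sprk] = [6, 5, 9, 6]
r3 m[φ1→snow] = [2, 3, 1, 1]
r3 m[φ1→wind] = [7, 6, 9, 5]
r3 m[φ2→sprk] = [1, 2, 5, 1]
r3 m[φ2→rain] = [2, 2, 3, 4]
r3 m[φ3→snow] = [3, 6, 1, 7]
r3 m[φ3→fog] = [6, 6, 5, 7]
r3 m[φ4→slip] = [1, 5, 3, 8]
r3 m[φ4→fog] = [7, 6, 3, 6]
r3 m[φ5→snow] = [2, 5, 5, 3]
r3 m[φ5→ice] = [5, 6, 6, 7]
r3 m[φ6→fog] = [10, 2, 2, 6]
r3 m[φ6→sprk] = [3, 1, 1, 7]
r3 m[φ7→slip] = [5, 2, 6, 3]
r3 m[φ7→ice] = [5, 3, 7, 4]
r3 m[φ8→slip] = [2, 5, 7, 8]
r3 m[φ8→sprk] = [10, 3, 6, 10]
r3 m[φ9→slip] = [4, 3, 6, 1]
r3 m[φ9→fog] = [3, 7, 6, 7]
r3 m[snow→φ0] = [4, 11, 5, 7]
r3 m[snow→φ1] = [4, 9, 4, 6]
r3 m[snow→φ3] = [5, 8, 5, 3]
r3 m[snow→φ5] = [5, 8, 1, 5]
r3 m[slip→φ4] = [3, 3, 9, 6]
r3 m[slip→φ7] = [1, 6, 6, 9]
r3 m[slip→φ8] = [3, 5, 10, 6]
r3 m[slip→φ9] = [2, 7, 8, 9]
r3 m[fog→φ3] = [7, 2, 1, 9]
r3 m[fog→φ4] = [4, 1, 1, 9]
r3 m[fog→φ6] = [5, 3, 1, 8]
r3 m[fog→φ9] = [8, 3, 0, 10]
r3 m[sprk→φ0] = [6, 2, 6, 12]
r3 m[sprk→φ2] = [6, 0, 2, 11]
r3 m[sprk→φ6] = [7, 2, 7, 7]
r3 m[sprk→φ8] = [2, 2, 6, 6]
r3 m[wind→φ1] = [0, 0, 0, 0]
r3 m[ice→φ5] = [1, 2, 1, 1]
r3 m[ice→φ7] = [4, 3, 1, 2]
r3 m[rain→φ2] = [0, 0, 0, 0]
r4 m[φ0→snow] = [10, 7, 2, 2]
r4 m[φ0→sprk] = [6, 5, 9, 6]
r4 m[φ1→snow] = [2, 3, 1, 1]
r4 m[φ1→wind] = [7, 6, 9, 5]
r4 m[φ2→sprk] = [1, 2, 5, 1]
r4 m[φ2→rain] = [2, 2, 3, 4]
r4 m[φ3→snow] = [3, 6, 1, 7]
r4 m[φ3→fog] = [6, 6, 5, 7]
r4 m[φ4→slip] = [1, 5, 3, 8]
r4 m[φ4→fog] = [7, 6, 3, 6]
r4 m[φ5→snow] = [2, 5, 5, 3]
r4 m[φ5→ice] = [5, 6, 6, 7]
r4 m[φ6→fog] = [10, 2, 2, 6]
r4 m[φ6→sprk] = [3, 1, 1, 7]
r4 m[φ7→slip] = [5, 2, 6, 3]
r4 m[φ7→ice] = [5, 3, 7, 4]
r4 m[φ8→slip] = [2, 5, 7, 8]
r4 m[φ8→sprk] = [10, 3, 6, 10]
r4 m[φ9→slip] = [4, 3, 6, 1]
r4 m[φ9→fog] = [3, 7, 6, 7]
r4 m[snow→φ0] = [7, 14, 7, 11]
r4 m[snow→φ1] = [15, 18, 8, 12]
r4 m[snow→φ3] = [14, 15, 8, 6]
r4 m[snow→φ5] = [15, 16, 4, 10]
r4 m[slip→φ4] = [11, 10, 19, 12]
r4 m[slip→φ7] = [7, 13, 16, 17]
r4 m[slip→φ8] = [10, 10, 15, 12]
r4 m[slip→φ9] = [8, 12, 16, 19]
r4 m[fog→φ3] = [20, 15, 11, 19]
r4 m[fog→φ4] = [19, 15, 13, 20]
r4 m[fog→φ6] = [16, 19, 14, 20]
r4 m[fog→φ9] = [23, 14, 10, 19]
r4 m[sprk→φ0] = [14, 6, 12, 18]
r4 m[sprk→φ2] = [19, 9, 16, 23]
r4 m[sprk→φ6] = [17, 10, 20, 17]
r4 m[sprk→φ8] = [10, 8, 15, 14]
r4 m[wind→φ1] = [0, 0, 0, 0]
r4 m[ice→φ5] = [5, 3, 7, 4]
r4 m[ice→φ7] = [5, 6, 6, 7]
r4 m[rain→φ2] = [0, 0, 0, 0]
r5 m[φ0→snow] = [14, 13, 6, 6]
r5 m[φ0→sprk] = [8, 7, 12, 8]
r5 m[φ1→snow] = [2, 3, 1, 1]
r5 m[φ1→wind] = [13, 12, 13, 9]
r5 m[φ2→sprk] = [1, 2, 5, 1]
r5 m[φ2→rain] = [11, 11, 12, 13]
r5 m[φ3→snow] = [15, 16, 11, 19]
r5 m[φ3→fog] = [9, 11, 8, 10]
r5 m[φ4→slip] = [13, 19, 17, 21]
r5 m[φ4→fog] = [15, 14, 11, 14]
r5 m[φ5→snow] = [6, 10, 8, 6]
r5 m[φ5→ice] = [8, 9, 10, 10]
r5 m[φ6→fog] = [18, 10, 10, 14]
r5 m[φ6→sprk] = [19, 14, 14, 20]
r5 m[φ7→slip] = [8, 7, 11, 6]
r5 m[φ7→ice] = [11, 9, 13, 10]
r5 m[φ8→slip] = [8, 11, 15, 14]
r5 m[φ8→sprk] = [17, 10, 12, 16]
r5 m[φ9→slip] = [14, 14, 17, 11]
r5 m[φ9→fog] = [9, 12, 12, 13]
r5 m[snow→φ0] = [7, 14, 7, 11]
r5 m[snow→φ1] = [15, 18, 8, 12]
r5 m[snow→φ3] = [14, 15, 8, 6]
r5 m[snow→φ5] = [15, 16, 4, 10]
r5 m[slip→φ4] = [11, 10, 19, 12]
r5 m[slip→φ7] = [7, 13, 16, 17]
r5 m[slip→φ8] = [10, 10, 15, 12]
r5 m[slip→φ9] = [8, 12, 16, 19]
r5 m[fog→φ3] = [20, 15, 11, 19]
r5 m[fog→φ4] = [19, 15, 13, 20]
r5 m[fog→φ6] = [16, 19, 14, 20]
r5 m[fog→φ9] = [23, 14, 10, 19]
r5 m[sprk→φ0] = [14, 6, 12, 18]
r5 m[sprk→φ2] = [19, 9, 16, 23]
r5 m[sprk→φ6] = [17, 10, 20, 17]
r5 m[sprk→φ8] = [10, 8, 15, 14]
r5 m[wind→φ1] = [0, 0, 0, 0]
r5 m[ice→φ5] = [5, 3, 7, 4]
r5 m[ice→φ7] = [5, 6, 6, 7]
r5 m[rain→φ2] = [0, 0, 0, 0]

message @ round 5 = [14, 14, 17, 11]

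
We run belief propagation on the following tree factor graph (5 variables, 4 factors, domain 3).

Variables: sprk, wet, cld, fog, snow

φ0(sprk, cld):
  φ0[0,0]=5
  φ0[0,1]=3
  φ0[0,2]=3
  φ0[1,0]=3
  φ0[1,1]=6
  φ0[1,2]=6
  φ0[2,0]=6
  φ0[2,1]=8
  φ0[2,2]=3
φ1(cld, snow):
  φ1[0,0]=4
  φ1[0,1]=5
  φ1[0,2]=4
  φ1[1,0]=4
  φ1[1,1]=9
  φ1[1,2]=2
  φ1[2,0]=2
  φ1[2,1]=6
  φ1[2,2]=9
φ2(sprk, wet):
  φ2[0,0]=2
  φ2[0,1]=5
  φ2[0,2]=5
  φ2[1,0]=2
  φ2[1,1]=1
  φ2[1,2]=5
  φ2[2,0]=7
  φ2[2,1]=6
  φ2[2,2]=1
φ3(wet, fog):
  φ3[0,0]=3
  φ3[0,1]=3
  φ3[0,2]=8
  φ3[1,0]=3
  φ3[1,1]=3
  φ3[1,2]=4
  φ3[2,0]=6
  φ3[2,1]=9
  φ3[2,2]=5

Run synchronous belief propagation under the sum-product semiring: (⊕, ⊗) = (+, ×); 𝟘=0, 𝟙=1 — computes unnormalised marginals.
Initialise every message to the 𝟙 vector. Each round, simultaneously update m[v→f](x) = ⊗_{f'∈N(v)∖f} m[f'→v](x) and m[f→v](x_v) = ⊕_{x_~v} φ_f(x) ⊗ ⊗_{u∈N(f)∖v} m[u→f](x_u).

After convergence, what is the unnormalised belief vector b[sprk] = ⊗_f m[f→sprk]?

init: all messages = 𝟙 over 3 values
r1 m[φ0→sprk] = [11, 15, 17]
r1 m[φ0→cld] = [14, 17, 12]
r1 m[φ1→cld] = [13, 15, 17]
r1 m[φ1→snow] = [10, 20, 15]
r1 m[φ2→sprk] = [12, 8, 14]
r1 m[φ2→wet] = [11, 12, 11]
r1 m[φ3→wet] = [14, 10, 20]
r1 m[φ3→fog] = [12, 15, 17]
r1 m[sprk→φ0] = [1, 1, 1]
r1 m[sprk→φ2] = [1, 1, 1]
r1 m[wet→φ2] = [1, 1, 1]
r1 m[wet→φ3] = [1, 1, 1]
r1 m[cld→φ0] = [1, 1, 1]
r1 m[cld→φ1] = [1, 1, 1]
r1 m[fog→φ3] = [1, 1, 1]
r1 m[snow→φ1] = [1, 1, 1]
r2 m[φ0→sprk] = [11, 15, 17]
r2 m[φ0→cld] = [14, 17, 12]
r2 m[φ1→cld] = [13, 15, 17]
r2 m[φ1→snow] = [10, 20, 15]
r2 m[φ2→sprk] = [12, 8, 14]
r2 m[φ2→wet] = [11, 12, 11]
r2 m[φ3→wet] = [14, 10, 20]
r2 m[φ3→fog] = [12, 15, 17]
r2 m[sprk→φ0] = [12, 8, 14]
r2 m[sprk→φ2] = [11, 15, 17]
r2 m[wet→φ2] = [14, 10, 20]
r2 m[wet→φ3] = [11, 12, 11]
r2 m[cld→φ0] = [13, 15, 17]
r2 m[cld→φ1] = [14, 17, 12]
r2 m[fog→φ3] = [1, 1, 1]
r2 m[snow→φ1] = [1, 1, 1]
r3 m[φ0→sprk] = [161, 231, 249]
r3 m[φ0→cld] = [168, 196, 126]
r3 m[φ1→cld] = [13, 15, 17]
r3 m[φ1→snow] = [148, 295, 198]
r3 m[φ2→sprk] = [178, 138, 178]
r3 m[φ2→wet] = [171, 172, 147]
r3 m[φ3→wet] = [14, 10, 20]
r3 m[φ3→fog] = [135, 168, 191]
r3 m[sprk→φ0] = [12, 8, 14]
r3 m[sprk→φ2] = [11, 15, 17]
r3 m[wet→φ2] = [14, 10, 20]
r3 m[wet→φ3] = [11, 12, 11]
r3 m[cld→φ0] = [13, 15, 17]
r3 m[cld→φ1] = [14, 17, 12]
r3 m[fog→φ3] = [1, 1, 1]
r3 m[snow→φ1] = [1, 1, 1]
r4 m[φ0→sprk] = [161, 231, 249]
r4 m[φ0→cld] = [168, 196, 126]
r4 m[φ1→cld] = [13, 15, 17]
r4 m[φ1→snow] = [148, 295, 198]
r4 m[φ2→sprk] = [178, 138, 178]
r4 m[φ2→wet] = [171, 172, 147]
r4 m[φ3→wet] = [14, 10, 20]
r4 m[φ3→fog] = [135, 168, 191]
r4 m[sprk→φ0] = [178, 138, 178]
r4 m[sprk→φ2] = [161, 231, 249]
r4 m[wet→φ2] = [14, 10, 20]
r4 m[wet→φ3] = [171, 172, 147]
r4 m[cld→φ0] = [13, 15, 17]
r4 m[cld→φ1] = [168, 196, 126]
r4 m[fog→φ3] = [1, 1, 1]
r4 m[snow→φ1] = [1, 1, 1]
r5 m[φ0→sprk] = [161, 231, 249]
r5 m[φ0→cld] = [2372, 2786, 1896]
r5 m[φ1→cld] = [13, 15, 17]
r5 m[φ1→snow] = [1708, 3360, 2198]
r5 m[φ2→sprk] = [178, 138, 178]
r5 m[φ2→wet] = [2527, 2530, 2209]
r5 m[φ3→wet] = [14, 10, 20]
r5 m[φ3→fog] = [1911, 2352, 2791]
r5 m[sprk→φ0] = [178, 138, 178]
r5 m[sprk→φ2] = [161, 231, 249]
r5 m[wet→φ2] = [14, 10, 20]
r5 m[wet→φ3] = [171, 172, 147]
r5 m[cld→φ0] = [13, 15, 17]
r5 m[cld→φ1] = [168, 196, 126]
r5 m[fog→φ3] = [1, 1, 1]
r5 m[snow→φ1] = [1, 1, 1]
r6 m[φ0→sprk] = [161, 231, 249]
r6 m[φ0→cld] = [2372, 2786, 1896]
r6 m[φ1→cld] = [13, 15, 17]
r6 m[φ1→snow] = [1708, 3360, 2198]
r6 m[φ2→sprk] = [178, 138, 178]
r6 m[φ2→wet] = [2527, 2530, 2209]
r6 m[φ3→wet] = [14, 10, 20]
r6 m[φ3→fog] = [1911, 2352, 2791]
r6 m[sprk→φ0] = [178, 138, 178]
r6 m[sprk→φ2] = [161, 231, 249]
r6 m[wet→φ2] = [14, 10, 20]
r6 m[wet→φ3] = [2527, 2530, 2209]
r6 m[cld→φ0] = [13, 15, 17]
r6 m[cld→φ1] = [2372, 2786, 1896]
r6 m[fog→φ3] = [1, 1, 1]
r6 m[snow→φ1] = [1, 1, 1]
r7 m[φ0→sprk] = [161, 231, 249]
r7 m[φ0→cld] = [2372, 2786, 1896]
r7 m[φ1→cld] = [13, 15, 17]
r7 m[φ1→snow] = [24424, 48310, 32124]
r7 m[φ2→sprk] = [178, 138, 178]
r7 m[φ2→wet] = [2527, 2530, 2209]
r7 m[φ3→wet] = [14, 10, 20]
r7 m[φ3→fog] = [28425, 35052, 41381]
r7 m[sprk→φ0] = [178, 138, 178]
r7 m[sprk→φ2] = [161, 231, 249]
r7 m[wet→φ2] = [14, 10, 20]
r7 m[wet→φ3] = [2527, 2530, 2209]
r7 m[cld→φ0] = [13, 15, 17]
r7 m[cld→φ1] = [2372, 2786, 1896]
r7 m[fog→φ3] = [1, 1, 1]
r7 m[snow→φ1] = [1, 1, 1]
r8 m[φ0→sprk] = [161, 231, 249]
r8 m[φ0→cld] = [2372, 2786, 1896]
r8 m[φ1→cld] = [13, 15, 17]
r8 m[φ1→snow] = [24424, 48310, 32124]
r8 m[φ2→sprk] = [178, 138, 178]
r8 m[φ2→wet] = [2527, 2530, 2209]
r8 m[φ3→wet] = [14, 10, 20]
r8 m[φ3→fog] = [28425, 35052, 41381]
r8 m[sprk→φ0] = [178, 138, 178]
r8 m[sprk→φ2] = [161, 231, 249]
r8 m[wet→φ2] = [14, 10, 20]
r8 m[wet→φ3] = [2527, 2530, 2209]
r8 m[cld→φ0] = [13, 15, 17]
r8 m[cld→φ1] = [2372, 2786, 1896]
r8 m[fog→φ3] = [1, 1, 1]
r8 m[snow→φ1] = [1, 1, 1]
fixed point reached at round 8
b[sprk] = ⊗ incoming = [28658, 31878, 44322]

b[sprk] = [28658, 31878, 44322]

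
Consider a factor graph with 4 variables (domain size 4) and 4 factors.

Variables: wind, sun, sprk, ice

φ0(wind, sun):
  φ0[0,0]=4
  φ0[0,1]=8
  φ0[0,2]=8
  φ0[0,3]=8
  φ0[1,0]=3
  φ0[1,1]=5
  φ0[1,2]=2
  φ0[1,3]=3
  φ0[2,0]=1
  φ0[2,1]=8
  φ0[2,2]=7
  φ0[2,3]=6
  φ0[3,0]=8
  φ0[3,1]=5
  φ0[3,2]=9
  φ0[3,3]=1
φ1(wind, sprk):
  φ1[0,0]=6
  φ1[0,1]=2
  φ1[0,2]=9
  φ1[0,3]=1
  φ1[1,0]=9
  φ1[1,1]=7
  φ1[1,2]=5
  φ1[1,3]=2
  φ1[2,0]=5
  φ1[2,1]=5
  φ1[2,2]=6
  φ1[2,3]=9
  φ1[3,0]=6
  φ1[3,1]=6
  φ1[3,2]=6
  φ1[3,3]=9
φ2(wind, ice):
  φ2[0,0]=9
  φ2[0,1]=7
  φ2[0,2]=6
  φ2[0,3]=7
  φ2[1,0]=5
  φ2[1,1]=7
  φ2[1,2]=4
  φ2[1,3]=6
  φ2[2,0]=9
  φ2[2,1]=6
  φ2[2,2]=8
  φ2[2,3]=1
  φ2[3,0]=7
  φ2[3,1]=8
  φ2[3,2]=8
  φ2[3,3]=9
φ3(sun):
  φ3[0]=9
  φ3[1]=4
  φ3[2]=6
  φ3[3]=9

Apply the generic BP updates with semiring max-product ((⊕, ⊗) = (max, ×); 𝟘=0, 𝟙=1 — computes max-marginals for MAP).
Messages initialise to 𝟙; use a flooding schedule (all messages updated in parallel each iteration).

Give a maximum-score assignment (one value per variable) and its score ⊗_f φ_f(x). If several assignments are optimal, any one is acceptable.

init: all messages = 𝟙 over 4 values
r1 m[φ0→wind] = [8, 5, 8, 9]
r1 m[φ0→sun] = [8, 8, 9, 8]
r1 m[φ1→wind] = [9, 9, 9, 9]
r1 m[φ1→sprk] = [9, 7, 9, 9]
r1 m[φ2→wind] = [9, 7, 9, 9]
r1 m[φ2→ice] = [9, 8, 8, 9]
r1 m[φ3→sun] = [9, 4, 6, 9]
r1 m[wind→φ0] = [1, 1, 1, 1]
r1 m[wind→φ1] = [1, 1, 1, 1]
r1 m[wind→φ2] = [1, 1, 1, 1]
r1 m[sun→φ0] = [1, 1, 1, 1]
r1 m[sun→φ3] = [1, 1, 1, 1]
r1 m[sprk→φ1] = [1, 1, 1, 1]
r1 m[ice→φ2] = [1, 1, 1, 1]
r2 m[φ0→wind] = [8, 5, 8, 9]
r2 m[φ0→sun] = [8, 8, 9, 8]
r2 m[φ1→wind] = [9, 9, 9, 9]
r2 m[φ1→sprk] = [9, 7, 9, 9]
r2 m[φ2→wind] = [9, 7, 9, 9]
r2 m[φ2→ice] = [9, 8, 8, 9]
r2 m[φ3→sun] = [9, 4, 6, 9]
r2 m[wind→φ0] = [81, 63, 81, 81]
r2 m[wind→φ1] = [72, 35, 72, 81]
r2 m[wind→φ2] = [72, 45, 72, 81]
r2 m[sun→φ0] = [9, 4, 6, 9]
r2 m[sun→φ3] = [8, 8, 9, 8]
r2 m[sprk→φ1] = [1, 1, 1, 1]
r2 m[ice→φ2] = [1, 1, 1, 1]
r3 m[φ0→wind] = [72, 27, 54, 72]
r3 m[φ0→sun] = [648, 648, 729, 648]
r3 m[φ1→wind] = [9, 9, 9, 9]
r3 m[φ1→sprk] = [486, 486, 648, 729]
r3 m[φ2→wind] = [9, 7, 9, 9]
r3 m[φ2→ice] = [648, 648, 648, 729]
r3 m[φ3→sun] = [9, 4, 6, 9]
r3 m[wind→φ0] = [81, 63, 81, 81]
r3 m[wind→φ1] = [72, 35, 72, 81]
r3 m[wind→φ2] = [72, 45, 72, 81]
r3 m[sun→φ0] = [9, 4, 6, 9]
r3 m[sun→φ3] = [8, 8, 9, 8]
r3 m[sprk→φ1] = [1, 1, 1, 1]
r3 m[ice→φ2] = [1, 1, 1, 1]
r4 m[φ0→wind] = [72, 27, 54, 72]
r4 m[φ0→sun] = [648, 648, 729, 648]
r4 m[φ1→wind] = [9, 9, 9, 9]
r4 m[φ1→sprk] = [486, 486, 648, 729]
r4 m[φ2→wind] = [9, 7, 9, 9]
r4 m[φ2→ice] = [648, 648, 648, 729]
r4 m[φ3→sun] = [9, 4, 6, 9]
r4 m[wind→φ0] = [81, 63, 81, 81]
r4 m[wind→φ1] = [648, 189, 486, 648]
r4 m[wind→φ2] = [648, 243, 486, 648]
r4 m[sun→φ0] = [9, 4, 6, 9]
r4 m[sun→φ3] = [648, 648, 729, 648]
r4 m[sprk→φ1] = [1, 1, 1, 1]
r4 m[ice→φ2] = [1, 1, 1, 1]
r5 m[φ0→wind] = [72, 27, 54, 72]
r5 m[φ0→sun] = [648, 648, 729, 648]
r5 m[φ1→wind] = [9, 9, 9, 9]
r5 m[φ1→sprk] = [3888, 3888, 5832, 5832]
r5 m[φ2→wind] = [9, 7, 9, 9]
r5 m[φ2→ice] = [5832, 5184, 5184, 5832]
r5 m[φ3→sun] = [9, 4, 6, 9]
r5 m[wind→φ0] = [81, 63, 81, 81]
r5 m[wind→φ1] = [648, 189, 486, 648]
r5 m[wind→φ2] = [648, 243, 486, 648]
r5 m[sun→φ0] = [9, 4, 6, 9]
r5 m[sun→φ3] = [648, 648, 729, 648]
r5 m[sprk→φ1] = [1, 1, 1, 1]
r5 m[ice→φ2] = [1, 1, 1, 1]
r6 m[φ0→wind] = [72, 27, 54, 72]
r6 m[φ0→sun] = [648, 648, 729, 648]
r6 m[φ1→wind] = [9, 9, 9, 9]
r6 m[φ1→sprk] = [3888, 3888, 5832, 5832]
r6 m[φ2→wind] = [9, 7, 9, 9]
r6 m[φ2→ice] = [5832, 5184, 5184, 5832]
r6 m[φ3→sun] = [9, 4, 6, 9]
r6 m[wind→φ0] = [81, 63, 81, 81]
r6 m[wind→φ1] = [648, 189, 486, 648]
r6 m[wind→φ2] = [648, 243, 486, 648]
r6 m[sun→φ0] = [9, 4, 6, 9]
r6 m[sun→φ3] = [648, 648, 729, 648]
r6 m[sprk→φ1] = [1, 1, 1, 1]
r6 m[ice→φ2] = [1, 1, 1, 1]
fixed point reached at round 6
traceback from wind: (wind=0, sun=3, sprk=2, ice=0), score=5832

assignment: (wind=0, sun=3, sprk=2, ice=0); score = 5832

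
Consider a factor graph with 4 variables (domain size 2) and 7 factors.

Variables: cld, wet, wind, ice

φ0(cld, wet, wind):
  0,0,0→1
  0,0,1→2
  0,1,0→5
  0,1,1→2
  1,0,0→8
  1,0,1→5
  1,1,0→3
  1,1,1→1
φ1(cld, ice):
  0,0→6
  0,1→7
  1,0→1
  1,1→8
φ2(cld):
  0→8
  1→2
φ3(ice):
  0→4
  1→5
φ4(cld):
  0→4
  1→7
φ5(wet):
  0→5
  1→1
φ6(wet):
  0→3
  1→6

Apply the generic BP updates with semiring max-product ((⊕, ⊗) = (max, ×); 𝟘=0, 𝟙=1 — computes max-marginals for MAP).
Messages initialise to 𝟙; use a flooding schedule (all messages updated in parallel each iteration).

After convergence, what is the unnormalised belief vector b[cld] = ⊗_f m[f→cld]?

b[cld] = [33600, 67200]

init: all messages = 𝟙 over 2 values
r1 m[φ0→cld] = [5, 8]
r1 m[φ0→wet] = [8, 5]
r1 m[φ0→wind] = [8, 5]
r1 m[φ1→cld] = [7, 8]
r1 m[φ1→ice] = [6, 8]
r1 m[φ2→cld] = [8, 2]
r1 m[φ3→ice] = [4, 5]
r1 m[φ4→cld] = [4, 7]
r1 m[φ5→wet] = [5, 1]
r1 m[φ6→wet] = [3, 6]
r1 m[cld→φ0] = [1, 1]
r1 m[cld→φ1] = [1, 1]
r1 m[cld→φ2] = [1, 1]
r1 m[cld→φ4] = [1, 1]
r1 m[wet→φ0] = [1, 1]
r1 m[wet→φ5] = [1, 1]
r1 m[wet→φ6] = [1, 1]
r1 m[wind→φ0] = [1, 1]
r1 m[ice→φ1] = [1, 1]
r1 m[ice→φ3] = [1, 1]
r2 m[φ0→cld] = [5, 8]
r2 m[φ0→wet] = [8, 5]
r2 m[φ0→wind] = [8, 5]
r2 m[φ1→cld] = [7, 8]
r2 m[φ1→ice] = [6, 8]
r2 m[φ2→cld] = [8, 2]
r2 m[φ3→ice] = [4, 5]
r2 m[φ4→cld] = [4, 7]
r2 m[φ5→wet] = [5, 1]
r2 m[φ6→wet] = [3, 6]
r2 m[cld→φ0] = [224, 112]
r2 m[cld→φ1] = [160, 112]
r2 m[cld→φ2] = [140, 448]
r2 m[cld→φ4] = [280, 128]
r2 m[wet→φ0] = [15, 6]
r2 m[wet→φ5] = [24, 30]
r2 m[wet→φ6] = [40, 5]
r2 m[wind→φ0] = [1, 1]
r2 m[ice→φ1] = [4, 5]
r2 m[ice→φ3] = [6, 8]
r3 m[φ0→cld] = [30, 120]
r3 m[φ0→wet] = [896, 1120]
r3 m[φ0→wind] = [13440, 8400]
r3 m[φ1→cld] = [35, 40]
r3 m[φ1→ice] = [960, 1120]
r3 m[φ2→cld] = [8, 2]
r3 m[φ3→ice] = [4, 5]
r3 m[φ4→cld] = [4, 7]
r3 m[φ5→wet] = [5, 1]
r3 m[φ6→wet] = [3, 6]
r3 m[cld→φ0] = [224, 112]
r3 m[cld→φ1] = [160, 112]
r3 m[cld→φ2] = [140, 448]
r3 m[cld→φ4] = [280, 128]
r3 m[wet→φ0] = [15, 6]
r3 m[wet→φ5] = [24, 30]
r3 m[wet→φ6] = [40, 5]
r3 m[wind→φ0] = [1, 1]
r3 m[ice→φ1] = [4, 5]
r3 m[ice→φ3] = [6, 8]
r4 m[φ0→cld] = [30, 120]
r4 m[φ0→wet] = [896, 1120]
r4 m[φ0→wind] = [13440, 8400]
r4 m[φ1→cld] = [35, 40]
r4 m[φ1→ice] = [960, 1120]
r4 m[φ2→cld] = [8, 2]
r4 m[φ3→ice] = [4, 5]
r4 m[φ4→cld] = [4, 7]
r4 m[φ5→wet] = [5, 1]
r4 m[φ6→wet] = [3, 6]
r4 m[cld→φ0] = [1120, 560]
r4 m[cld→φ1] = [960, 1680]
r4 m[cld→φ2] = [4200, 33600]
r4 m[cld→φ4] = [8400, 9600]
r4 m[wet→φ0] = [15, 6]
r4 m[wet→φ5] = [2688, 6720]
r4 m[wet→φ6] = [4480, 1120]
r4 m[wind→φ0] = [1, 1]
r4 m[ice→φ1] = [4, 5]
r4 m[ice→φ3] = [960, 1120]
r5 m[φ0→cld] = [30, 120]
r5 m[φ0→wet] = [4480, 5600]
r5 m[φ0→wind] = [67200, 42000]
r5 m[φ1→cld] = [35, 40]
r5 m[φ1→ice] = [5760, 13440]
r5 m[φ2→cld] = [8, 2]
r5 m[φ3→ice] = [4, 5]
r5 m[φ4→cld] = [4, 7]
r5 m[φ5→wet] = [5, 1]
r5 m[φ6→wet] = [3, 6]
r5 m[cld→φ0] = [1120, 560]
r5 m[cld→φ1] = [960, 1680]
r5 m[cld→φ2] = [4200, 33600]
r5 m[cld→φ4] = [8400, 9600]
r5 m[wet→φ0] = [15, 6]
r5 m[wet→φ5] = [2688, 6720]
r5 m[wet→φ6] = [4480, 1120]
r5 m[wind→φ0] = [1, 1]
r5 m[ice→φ1] = [4, 5]
r5 m[ice→φ3] = [960, 1120]
r6 m[φ0→cld] = [30, 120]
r6 m[φ0→wet] = [4480, 5600]
r6 m[φ0→wind] = [67200, 42000]
r6 m[φ1→cld] = [35, 40]
r6 m[φ1→ice] = [5760, 13440]
r6 m[φ2→cld] = [8, 2]
r6 m[φ3→ice] = [4, 5]
r6 m[φ4→cld] = [4, 7]
r6 m[φ5→wet] = [5, 1]
r6 m[φ6→wet] = [3, 6]
r6 m[cld→φ0] = [1120, 560]
r6 m[cld→φ1] = [960, 1680]
r6 m[cld→φ2] = [4200, 33600]
r6 m[cld→φ4] = [8400, 9600]
r6 m[wet→φ0] = [15, 6]
r6 m[wet→φ5] = [13440, 33600]
r6 m[wet→φ6] = [22400, 5600]
r6 m[wind→φ0] = [1, 1]
r6 m[ice→φ1] = [4, 5]
r6 m[ice→φ3] = [5760, 13440]
r7 m[φ0→cld] = [30, 120]
r7 m[φ0→wet] = [4480, 5600]
r7 m[φ0→wind] = [67200, 42000]
r7 m[φ1→cld] = [35, 40]
r7 m[φ1→ice] = [5760, 13440]
r7 m[φ2→cld] = [8, 2]
r7 m[φ3→ice] = [4, 5]
r7 m[φ4→cld] = [4, 7]
r7 m[φ5→wet] = [5, 1]
r7 m[φ6→wet] = [3, 6]
r7 m[cld→φ0] = [1120, 560]
r7 m[cld→φ1] = [960, 1680]
r7 m[cld→φ2] = [4200, 33600]
r7 m[cld→φ4] = [8400, 9600]
r7 m[wet→φ0] = [15, 6]
r7 m[wet→φ5] = [13440, 33600]
r7 m[wet→φ6] = [22400, 5600]
r7 m[wind→φ0] = [1, 1]
r7 m[ice→φ1] = [4, 5]
r7 m[ice→φ3] = [5760, 13440]
fixed point reached at round 7
b[cld] = ⊗ incoming = [33600, 67200]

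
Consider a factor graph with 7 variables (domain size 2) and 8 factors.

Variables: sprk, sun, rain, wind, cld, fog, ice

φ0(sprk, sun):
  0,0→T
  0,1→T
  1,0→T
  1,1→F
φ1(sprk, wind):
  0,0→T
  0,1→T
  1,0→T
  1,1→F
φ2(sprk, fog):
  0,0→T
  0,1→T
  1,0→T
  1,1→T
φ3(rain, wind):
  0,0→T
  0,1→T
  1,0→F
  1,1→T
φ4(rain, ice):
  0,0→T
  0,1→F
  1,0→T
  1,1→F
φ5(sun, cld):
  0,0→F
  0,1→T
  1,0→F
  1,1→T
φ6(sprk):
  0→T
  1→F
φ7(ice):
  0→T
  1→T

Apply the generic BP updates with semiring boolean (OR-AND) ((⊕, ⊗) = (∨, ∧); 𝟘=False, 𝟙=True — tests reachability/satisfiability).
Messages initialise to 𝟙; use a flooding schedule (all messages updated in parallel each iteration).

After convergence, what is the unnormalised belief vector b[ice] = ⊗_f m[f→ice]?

init: all messages = 𝟙 over 2 values
r1 m[φ0→sprk] = [T, T]
r1 m[φ0→sun] = [T, T]
r1 m[φ1→sprk] = [T, T]
r1 m[φ1→wind] = [T, T]
r1 m[φ2→sprk] = [T, T]
r1 m[φ2→fog] = [T, T]
r1 m[φ3→rain] = [T, T]
r1 m[φ3→wind] = [T, T]
r1 m[φ4→rain] = [T, T]
r1 m[φ4→ice] = [T, F]
r1 m[φ5→sun] = [T, T]
r1 m[φ5→cld] = [F, T]
r1 m[φ6→sprk] = [T, F]
r1 m[φ7→ice] = [T, T]
r1 m[sprk→φ0] = [T, T]
r1 m[sprk→φ1] = [T, T]
r1 m[sprk→φ2] = [T, T]
r1 m[sprk→φ6] = [T, T]
r1 m[sun→φ0] = [T, T]
r1 m[sun→φ5] = [T, T]
r1 m[rain→φ3] = [T, T]
r1 m[rain→φ4] = [T, T]
r1 m[wind→φ1] = [T, T]
r1 m[wind→φ3] = [T, T]
r1 m[cld→φ5] = [T, T]
r1 m[fog→φ2] = [T, T]
r1 m[ice→φ4] = [T, T]
r1 m[ice→φ7] = [T, T]
r2 m[φ0→sprk] = [T, T]
r2 m[φ0→sun] = [T, T]
r2 m[φ1→sprk] = [T, T]
r2 m[φ1→wind] = [T, T]
r2 m[φ2→sprk] = [T, T]
r2 m[φ2→fog] = [T, T]
r2 m[φ3→rain] = [T, T]
r2 m[φ3→wind] = [T, T]
r2 m[φ4→rain] = [T, T]
r2 m[φ4→ice] = [T, F]
r2 m[φ5→sun] = [T, T]
r2 m[φ5→cld] = [F, T]
r2 m[φ6→sprk] = [T, F]
r2 m[φ7→ice] = [T, T]
r2 m[sprk→φ0] = [T, F]
r2 m[sprk→φ1] = [T, F]
r2 m[sprk→φ2] = [T, F]
r2 m[sprk→φ6] = [T, T]
r2 m[sun→φ0] = [T, T]
r2 m[sun→φ5] = [T, T]
r2 m[rain→φ3] = [T, T]
r2 m[rain→φ4] = [T, T]
r2 m[wind→φ1] = [T, T]
r2 m[wind→φ3] = [T, T]
r2 m[cld→φ5] = [T, T]
r2 m[fog→φ2] = [T, T]
r2 m[ice→φ4] = [T, T]
r2 m[ice→φ7] = [T, F]
r3 m[φ0→sprk] = [T, T]
r3 m[φ0→sun] = [T, T]
r3 m[φ1→sprk] = [T, T]
r3 m[φ1→wind] = [T, T]
r3 m[φ2→sprk] = [T, T]
r3 m[φ2→fog] = [T, T]
r3 m[φ3→rain] = [T, T]
r3 m[φ3→wind] = [T, T]
r3 m[φ4→rain] = [T, T]
r3 m[φ4→ice] = [T, F]
r3 m[φ5→sun] = [T, T]
r3 m[φ5→cld] = [F, T]
r3 m[φ6→sprk] = [T, F]
r3 m[φ7→ice] = [T, T]
r3 m[sprk→φ0] = [T, F]
r3 m[sprk→φ1] = [T, F]
r3 m[sprk→φ2] = [T, F]
r3 m[sprk→φ6] = [T, T]
r3 m[sun→φ0] = [T, T]
r3 m[sun→φ5] = [T, T]
r3 m[rain→φ3] = [T, T]
r3 m[rain→φ4] = [T, T]
r3 m[wind→φ1] = [T, T]
r3 m[wind→φ3] = [T, T]
r3 m[cld→φ5] = [T, T]
r3 m[fog→φ2] = [T, T]
r3 m[ice→φ4] = [T, T]
r3 m[ice→φ7] = [T, F]
fixed point reached at round 3
b[ice] = ⊗ incoming = [T, F]

b[ice] = [T, F]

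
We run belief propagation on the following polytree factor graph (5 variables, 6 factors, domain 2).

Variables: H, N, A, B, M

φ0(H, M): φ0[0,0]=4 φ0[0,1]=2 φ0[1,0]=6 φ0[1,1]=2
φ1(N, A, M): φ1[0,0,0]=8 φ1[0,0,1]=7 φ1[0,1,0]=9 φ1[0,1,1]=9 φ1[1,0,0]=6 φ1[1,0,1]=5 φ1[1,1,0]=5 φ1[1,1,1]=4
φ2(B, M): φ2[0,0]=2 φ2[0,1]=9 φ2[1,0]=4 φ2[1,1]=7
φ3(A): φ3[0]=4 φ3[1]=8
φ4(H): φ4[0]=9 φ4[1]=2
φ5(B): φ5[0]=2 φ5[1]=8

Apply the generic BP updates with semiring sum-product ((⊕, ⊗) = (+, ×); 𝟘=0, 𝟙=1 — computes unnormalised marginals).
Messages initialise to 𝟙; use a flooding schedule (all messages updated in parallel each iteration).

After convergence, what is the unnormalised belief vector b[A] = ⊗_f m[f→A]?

b[A] = [174912, 362848]

init: all messages = 𝟙 over 2 values
r1 m[φ0→H] = [6, 8]
r1 m[φ0→M] = [10, 4]
r1 m[φ1→N] = [33, 20]
r1 m[φ1→A] = [26, 27]
r1 m[φ1→M] = [28, 25]
r1 m[φ2→B] = [11, 11]
r1 m[φ2→M] = [6, 16]
r1 m[φ3→A] = [4, 8]
r1 m[φ4→H] = [9, 2]
r1 m[φ5→B] = [2, 8]
r1 m[H→φ0] = [1, 1]
r1 m[H→φ4] = [1, 1]
r1 m[N→φ1] = [1, 1]
r1 m[A→φ1] = [1, 1]
r1 m[A→φ3] = [1, 1]
r1 m[B→φ2] = [1, 1]
r1 m[B→φ5] = [1, 1]
r1 m[M→φ0] = [1, 1]
r1 m[M→φ1] = [1, 1]
r1 m[M→φ2] = [1, 1]
r2 m[φ0→H] = [6, 8]
r2 m[φ0→M] = [10, 4]
r2 m[φ1→N] = [33, 20]
r2 m[φ1→A] = [26, 27]
r2 m[φ1→M] = [28, 25]
r2 m[φ2→B] = [11, 11]
r2 m[φ2→M] = [6, 16]
r2 m[φ3→A] = [4, 8]
r2 m[φ4→H] = [9, 2]
r2 m[φ5→B] = [2, 8]
r2 m[H→φ0] = [9, 2]
r2 m[H→φ4] = [6, 8]
r2 m[N→φ1] = [1, 1]
r2 m[A→φ1] = [4, 8]
r2 m[A→φ3] = [26, 27]
r2 m[B→φ2] = [2, 8]
r2 m[B→φ5] = [11, 11]
r2 m[M→φ0] = [168, 400]
r2 m[M→φ1] = [60, 64]
r2 m[M→φ2] = [280, 100]
r3 m[φ0→H] = [1472, 1808]
r3 m[φ0→M] = [48, 22]
r3 m[φ1→N] = [12640, 7168]
r3 m[φ1→A] = [1608, 1672]
r3 m[φ1→M] = [168, 152]
r3 m[φ2→B] = [1460, 1820]
r3 m[φ2→M] = [36, 74]
r3 m[φ3→A] = [4, 8]
r3 m[φ4→H] = [9, 2]
r3 m[φ5→B] = [2, 8]
r3 m[H→φ0] = [9, 2]
r3 m[H→φ4] = [6, 8]
r3 m[N→φ1] = [1, 1]
r3 m[A→φ1] = [4, 8]
r3 m[A→φ3] = [26, 27]
r3 m[B→φ2] = [2, 8]
r3 m[B→φ5] = [11, 11]
r3 m[M→φ0] = [168, 400]
r3 m[M→φ1] = [60, 64]
r3 m[M→φ2] = [280, 100]
r4 m[φ0→H] = [1472, 1808]
r4 m[φ0→M] = [48, 22]
r4 m[φ1→N] = [12640, 7168]
r4 m[φ1→A] = [1608, 1672]
r4 m[φ1→M] = [168, 152]
r4 m[φ2→B] = [1460, 1820]
r4 m[φ2→M] = [36, 74]
r4 m[φ3→A] = [4, 8]
r4 m[φ4→H] = [9, 2]
r4 m[φ5→B] = [2, 8]
r4 m[H→φ0] = [9, 2]
r4 m[H→φ4] = [1472, 1808]
r4 m[N→φ1] = [1, 1]
r4 m[A→φ1] = [4, 8]
r4 m[A→φ3] = [1608, 1672]
r4 m[B→φ2] = [2, 8]
r4 m[B→φ5] = [1460, 1820]
r4 m[M→φ0] = [6048, 11248]
r4 m[M→φ1] = [1728, 1628]
r4 m[M→φ2] = [8064, 3344]
r5 m[φ0→H] = [46688, 58784]
r5 m[φ0→M] = [48, 22]
r5 m[φ1→N] = [342512, 195248]
r5 m[φ1→A] = [43728, 45356]
r5 m[φ1→M] = [168, 152]
r5 m[φ2→B] = [46224, 55664]
r5 m[φ2→M] = [36, 74]
r5 m[φ3→A] = [4, 8]
r5 m[φ4→H] = [9, 2]
r5 m[φ5→B] = [2, 8]
r5 m[H→φ0] = [9, 2]
r5 m[H→φ4] = [1472, 1808]
r5 m[N→φ1] = [1, 1]
r5 m[A→φ1] = [4, 8]
r5 m[A→φ3] = [1608, 1672]
r5 m[B→φ2] = [2, 8]
r5 m[B→φ5] = [1460, 1820]
r5 m[M→φ0] = [6048, 11248]
r5 m[M→φ1] = [1728, 1628]
r5 m[M→φ2] = [8064, 3344]
r6 m[φ0→H] = [46688, 58784]
r6 m[φ0→M] = [48, 22]
r6 m[φ1→N] = [342512, 195248]
r6 m[φ1→A] = [43728, 45356]
r6 m[φ1→M] = [168, 152]
r6 m[φ2→B] = [46224, 55664]
r6 m[φ2→M] = [36, 74]
r6 m[φ3→A] = [4, 8]
r6 m[φ4→H] = [9, 2]
r6 m[φ5→B] = [2, 8]
r6 m[H→φ0] = [9, 2]
r6 m[H→φ4] = [46688, 58784]
r6 m[N→φ1] = [1, 1]
r6 m[A→φ1] = [4, 8]
r6 m[A→φ3] = [43728, 45356]
r6 m[B→φ2] = [2, 8]
r6 m[B→φ5] = [46224, 55664]
r6 m[M→φ0] = [6048, 11248]
r6 m[M→φ1] = [1728, 1628]
r6 m[M→φ2] = [8064, 3344]
r7 m[φ0→H] = [46688, 58784]
r7 m[φ0→M] = [48, 22]
r7 m[φ1→N] = [342512, 195248]
r7 m[φ1→A] = [43728, 45356]
r7 m[φ1→M] = [168, 152]
r7 m[φ2→B] = [46224, 55664]
r7 m[φ2→M] = [36, 74]
r7 m[φ3→A] = [4, 8]
r7 m[φ4→H] = [9, 2]
r7 m[φ5→B] = [2, 8]
r7 m[H→φ0] = [9, 2]
r7 m[H→φ4] = [46688, 58784]
r7 m[N→φ1] = [1, 1]
r7 m[A→φ1] = [4, 8]
r7 m[A→φ3] = [43728, 45356]
r7 m[B→φ2] = [2, 8]
r7 m[B→φ5] = [46224, 55664]
r7 m[M→φ0] = [6048, 11248]
r7 m[M→φ1] = [1728, 1628]
r7 m[M→φ2] = [8064, 3344]
fixed point reached at round 7
b[A] = ⊗ incoming = [174912, 362848]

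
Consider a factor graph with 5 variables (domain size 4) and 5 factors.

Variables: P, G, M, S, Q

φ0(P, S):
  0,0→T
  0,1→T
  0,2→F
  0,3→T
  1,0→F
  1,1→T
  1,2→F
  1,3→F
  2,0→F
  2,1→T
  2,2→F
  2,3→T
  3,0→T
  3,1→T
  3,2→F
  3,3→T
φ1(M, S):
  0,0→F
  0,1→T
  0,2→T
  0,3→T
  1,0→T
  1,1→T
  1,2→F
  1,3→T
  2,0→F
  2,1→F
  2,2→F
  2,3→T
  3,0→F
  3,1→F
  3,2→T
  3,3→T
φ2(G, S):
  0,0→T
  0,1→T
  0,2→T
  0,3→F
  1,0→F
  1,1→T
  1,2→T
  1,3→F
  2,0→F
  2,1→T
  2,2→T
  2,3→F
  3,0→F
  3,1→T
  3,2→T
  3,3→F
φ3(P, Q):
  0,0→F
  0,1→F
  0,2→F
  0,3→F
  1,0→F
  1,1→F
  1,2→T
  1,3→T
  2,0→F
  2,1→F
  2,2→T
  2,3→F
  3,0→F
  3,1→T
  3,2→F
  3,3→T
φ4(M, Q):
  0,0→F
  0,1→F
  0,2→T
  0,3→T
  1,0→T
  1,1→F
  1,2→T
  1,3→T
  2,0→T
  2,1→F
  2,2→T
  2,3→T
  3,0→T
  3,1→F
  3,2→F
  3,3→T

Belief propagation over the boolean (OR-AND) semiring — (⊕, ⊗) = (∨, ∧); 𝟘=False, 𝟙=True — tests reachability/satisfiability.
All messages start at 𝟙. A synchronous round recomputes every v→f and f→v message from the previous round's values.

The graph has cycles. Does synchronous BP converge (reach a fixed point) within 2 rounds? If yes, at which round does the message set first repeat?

NOT CONVERGED within 2 rounds

init: all messages = 𝟙 over 4 values
r1 m[φ0→P] = [T, T, T, T]
r1 m[φ0→S] = [T, T, F, T]
r1 m[φ1→M] = [T, T, T, T]
r1 m[φ1→S] = [T, T, T, T]
r1 m[φ2→G] = [T, T, T, T]
r1 m[φ2→S] = [T, T, T, F]
r1 m[φ3→P] = [F, T, T, T]
r1 m[φ3→Q] = [F, T, T, T]
r1 m[φ4→M] = [T, T, T, T]
r1 m[φ4→Q] = [T, F, T, T]
r1 m[P→φ0] = [T, T, T, T]
r1 m[P→φ3] = [T, T, T, T]
r1 m[G→φ2] = [T, T, T, T]
r1 m[M→φ1] = [T, T, T, T]
r1 m[M→φ4] = [T, T, T, T]
r1 m[S→φ0] = [T, T, T, T]
r1 m[S→φ1] = [T, T, T, T]
r1 m[S→φ2] = [T, T, T, T]
r1 m[Q→φ3] = [T, T, T, T]
r1 m[Q→φ4] = [T, T, T, T]
r2 m[φ0→P] = [T, T, T, T]
r2 m[φ0→S] = [T, T, F, T]
r2 m[φ1→M] = [T, T, T, T]
r2 m[φ1→S] = [T, T, T, T]
r2 m[φ2→G] = [T, T, T, T]
r2 m[φ2→S] = [T, T, T, F]
r2 m[φ3→P] = [F, T, T, T]
r2 m[φ3→Q] = [F, T, T, T]
r2 m[φ4→M] = [T, T, T, T]
r2 m[φ4→Q] = [T, F, T, T]
r2 m[P→φ0] = [F, T, T, T]
r2 m[P→φ3] = [T, T, T, T]
r2 m[G→φ2] = [T, T, T, T]
r2 m[M→φ1] = [T, T, T, T]
r2 m[M→φ4] = [T, T, T, T]
r2 m[S→φ0] = [T, T, T, F]
r2 m[S→φ1] = [T, T, F, F]
r2 m[S→φ2] = [T, T, F, T]
r2 m[Q→φ3] = [T, F, T, T]
r2 m[Q→φ4] = [F, T, T, T]
no fixed point within 2 rounds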